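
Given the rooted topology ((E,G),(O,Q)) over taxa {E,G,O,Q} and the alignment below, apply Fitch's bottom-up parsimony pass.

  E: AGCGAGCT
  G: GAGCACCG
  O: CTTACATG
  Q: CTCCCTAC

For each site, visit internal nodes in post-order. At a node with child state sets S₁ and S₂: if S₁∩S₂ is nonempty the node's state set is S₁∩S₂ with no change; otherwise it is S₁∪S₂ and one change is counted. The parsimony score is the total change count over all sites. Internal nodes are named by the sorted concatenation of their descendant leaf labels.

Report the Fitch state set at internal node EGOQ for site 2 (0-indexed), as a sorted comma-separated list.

C

EG@0: {A} ∪ {G} = {A,G} (union, +1)
OQ@0: {C} ∩ {C} = {C} (intersection, +0)
EGOQ@0: {A,G} ∪ {C} = {A,C,G} (union, +1)
EG@1: {G} ∪ {A} = {A,G} (union, +1)
OQ@1: {T} ∩ {T} = {T} (intersection, +0)
EGOQ@1: {A,G} ∪ {T} = {A,G,T} (union, +1)
EG@2: {C} ∪ {G} = {C,G} (union, +1)
OQ@2: {T} ∪ {C} = {C,T} (union, +1)
EGOQ@2: {C,G} ∩ {C,T} = {C} (intersection, +0)
EG@3: {G} ∪ {C} = {C,G} (union, +1)
OQ@3: {A} ∪ {C} = {A,C} (union, +1)
EGOQ@3: {C,G} ∩ {A,C} = {C} (intersection, +0)
EG@4: {A} ∩ {A} = {A} (intersection, +0)
OQ@4: {C} ∩ {C} = {C} (intersection, +0)
EGOQ@4: {A} ∪ {C} = {A,C} (union, +1)
EG@5: {G} ∪ {C} = {C,G} (union, +1)
OQ@5: {A} ∪ {T} = {A,T} (union, +1)
EGOQ@5: {C,G} ∪ {A,T} = {A,C,G,T} (union, +1)
EG@6: {C} ∩ {C} = {C} (intersection, +0)
OQ@6: {T} ∪ {A} = {A,T} (union, +1)
EGOQ@6: {C} ∪ {A,T} = {A,C,T} (union, +1)
EG@7: {T} ∪ {G} = {G,T} (union, +1)
OQ@7: {G} ∪ {C} = {C,G} (union, +1)
EGOQ@7: {G,T} ∩ {C,G} = {G} (intersection, +0)
per-site changes: [2, 2, 2, 2, 1, 3, 2, 2]; total = 16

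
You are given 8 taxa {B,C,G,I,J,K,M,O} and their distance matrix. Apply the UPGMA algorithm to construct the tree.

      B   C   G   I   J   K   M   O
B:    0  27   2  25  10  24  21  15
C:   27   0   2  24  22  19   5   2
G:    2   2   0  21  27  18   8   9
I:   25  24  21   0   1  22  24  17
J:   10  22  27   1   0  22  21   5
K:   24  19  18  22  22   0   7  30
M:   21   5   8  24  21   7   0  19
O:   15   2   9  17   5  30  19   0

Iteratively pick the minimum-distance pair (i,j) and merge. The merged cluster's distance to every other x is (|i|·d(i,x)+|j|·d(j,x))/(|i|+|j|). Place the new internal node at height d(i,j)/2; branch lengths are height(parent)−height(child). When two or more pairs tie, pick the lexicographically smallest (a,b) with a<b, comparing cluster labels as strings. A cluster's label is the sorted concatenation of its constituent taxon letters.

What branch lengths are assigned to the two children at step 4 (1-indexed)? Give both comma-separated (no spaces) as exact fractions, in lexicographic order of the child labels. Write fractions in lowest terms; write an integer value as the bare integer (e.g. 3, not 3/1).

7/2,7/2

step 1: merge (I,J) at d=1; branch lengths I→1/2, J→1/2; new cluster IJ
  updated: d(B,IJ)=35/2, d(C,IJ)=23, d(G,IJ)=24, d(IJ,K)=22, d(IJ,M)=45/2, d(IJ,O)=11
step 2: merge (B,G) at d=2; branch lengths B→1, G→1; new cluster BG
  updated: d(BG,C)=29/2, d(BG,IJ)=83/4, d(BG,K)=21, d(BG,M)=29/2, d(BG,O)=12
step 3: merge (C,O) at d=2; branch lengths C→1, O→1; new cluster CO
  updated: d(BG,CO)=53/4, d(CO,IJ)=17, d(CO,K)=49/2, d(CO,M)=12
step 4: merge (K,M) at d=7; branch lengths K→7/2, M→7/2; new cluster KM
  updated: d(BG,KM)=71/4, d(CO,KM)=73/4, d(IJ,KM)=89/4
step 5: merge (BG,CO) at d=53/4; branch lengths BG→45/8, CO→45/8; new cluster BCGO
  updated: d(BCGO,IJ)=151/8, d(BCGO,KM)=18
step 6: merge (BCGO,KM) at d=18; branch lengths BCGO→19/8, KM→11/2; new cluster BCGKMO
  updated: d(BCGKMO,IJ)=20
step 7: merge (BCGKMO,IJ) at d=20; branch lengths BCGKMO→1, IJ→19/2; new cluster BCGIJKMO
final tree: ((((B:1,G:1):45/8,(C:1,O:1):45/8):19/8,(K:7/2,M:7/2):11/2):1,(I:1/2,J:1/2):19/2)
total length: 333/8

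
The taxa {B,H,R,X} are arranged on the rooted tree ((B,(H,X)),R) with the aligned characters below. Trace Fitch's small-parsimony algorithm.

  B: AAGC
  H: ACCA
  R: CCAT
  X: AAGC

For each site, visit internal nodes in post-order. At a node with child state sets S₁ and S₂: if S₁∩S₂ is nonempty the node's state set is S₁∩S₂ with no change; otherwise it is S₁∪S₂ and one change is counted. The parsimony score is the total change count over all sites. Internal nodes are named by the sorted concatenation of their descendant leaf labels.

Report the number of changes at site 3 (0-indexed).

HX@0: {A} ∩ {A} = {A} (intersection, +0)
BHX@0: {A} ∩ {A} = {A} (intersection, +0)
BHRX@0: {A} ∪ {C} = {A,C} (union, +1)
HX@1: {C} ∪ {A} = {A,C} (union, +1)
BHX@1: {A} ∩ {A,C} = {A} (intersection, +0)
BHRX@1: {A} ∪ {C} = {A,C} (union, +1)
HX@2: {C} ∪ {G} = {C,G} (union, +1)
BHX@2: {G} ∩ {C,G} = {G} (intersection, +0)
BHRX@2: {G} ∪ {A} = {A,G} (union, +1)
HX@3: {A} ∪ {C} = {A,C} (union, +1)
BHX@3: {C} ∩ {A,C} = {C} (intersection, +0)
BHRX@3: {C} ∪ {T} = {C,T} (union, +1)
per-site changes: [1, 2, 2, 2]; total = 7

2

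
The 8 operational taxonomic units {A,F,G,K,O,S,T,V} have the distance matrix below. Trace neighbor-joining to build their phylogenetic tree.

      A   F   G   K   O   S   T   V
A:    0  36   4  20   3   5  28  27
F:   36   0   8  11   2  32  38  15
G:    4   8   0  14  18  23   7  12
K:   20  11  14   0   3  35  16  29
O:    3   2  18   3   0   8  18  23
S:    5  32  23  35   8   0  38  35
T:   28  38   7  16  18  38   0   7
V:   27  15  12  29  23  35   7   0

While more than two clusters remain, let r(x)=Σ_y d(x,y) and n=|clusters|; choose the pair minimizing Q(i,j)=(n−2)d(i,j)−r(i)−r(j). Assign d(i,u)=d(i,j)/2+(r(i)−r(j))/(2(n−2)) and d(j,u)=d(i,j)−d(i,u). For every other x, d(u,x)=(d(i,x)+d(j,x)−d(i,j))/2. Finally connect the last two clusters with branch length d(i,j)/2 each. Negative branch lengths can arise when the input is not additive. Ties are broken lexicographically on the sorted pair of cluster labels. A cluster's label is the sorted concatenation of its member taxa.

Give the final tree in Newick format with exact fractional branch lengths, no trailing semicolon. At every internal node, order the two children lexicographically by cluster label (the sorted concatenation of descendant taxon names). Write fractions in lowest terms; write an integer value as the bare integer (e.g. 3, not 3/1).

(((((A:-23/12,S:83/12):131/16,O:-83/16):115/16,(G:-3/2,(T:37/10,V:33/10):15/2):101/16):19/16,F:95/16):81/32,K:81/32)

iteration 1: select A,S (d=5, Q=-269); attach at lengths (-23/12, 83/12); label the merged cluster AS
  updated: d(AS,F)=63/2, d(AS,G)=11, d(AS,K)=25, d(AS,O)=3, d(AS,T)=61/2, d(AS,V)=57/2
iteration 2: select T,V (d=7, Q=-196); attach at lengths (37/10, 33/10); label the merged cluster TV
  updated: d(AS,TV)=26, d(F,TV)=23, d(G,TV)=6, d(K,TV)=19, d(O,TV)=17
iteration 3: select AS,O (d=3, Q=-255/2); attach at lengths (131/16, -83/16); label the merged cluster AOS
  updated: d(AOS,F)=61/4, d(AOS,G)=13, d(AOS,K)=25/2, d(AOS,TV)=20
iteration 4: select G,TV (d=6, Q=-91); attach at lengths (-3/2, 15/2); label the merged cluster GTV
  updated: d(AOS,GTV)=27/2, d(F,GTV)=25/2, d(GTV,K)=27/2
iteration 5: select AOS,GTV (d=27/2, Q=-215/4); attach at lengths (115/16, 101/16); label the merged cluster AGOSTV
  updated: d(AGOSTV,F)=57/8, d(AGOSTV,K)=25/4
iteration 6: select AGOSTV,F (d=57/8, Q=-195/8); attach at lengths (19/16, 95/16); label the merged cluster AFGOSTV
  updated: d(AFGOSTV,K)=81/16
iteration 7: select AFGOSTV,K (d=81/16); attach at lengths (81/32, 81/32); label the merged cluster AFGKOSTV
final tree: (((((A:-23/12,S:83/12):131/16,O:-83/16):115/16,(G:-3/2,(T:37/10,V:33/10):15/2):101/16):19/16,F:95/16):81/32,K:81/32)
total length: 747/16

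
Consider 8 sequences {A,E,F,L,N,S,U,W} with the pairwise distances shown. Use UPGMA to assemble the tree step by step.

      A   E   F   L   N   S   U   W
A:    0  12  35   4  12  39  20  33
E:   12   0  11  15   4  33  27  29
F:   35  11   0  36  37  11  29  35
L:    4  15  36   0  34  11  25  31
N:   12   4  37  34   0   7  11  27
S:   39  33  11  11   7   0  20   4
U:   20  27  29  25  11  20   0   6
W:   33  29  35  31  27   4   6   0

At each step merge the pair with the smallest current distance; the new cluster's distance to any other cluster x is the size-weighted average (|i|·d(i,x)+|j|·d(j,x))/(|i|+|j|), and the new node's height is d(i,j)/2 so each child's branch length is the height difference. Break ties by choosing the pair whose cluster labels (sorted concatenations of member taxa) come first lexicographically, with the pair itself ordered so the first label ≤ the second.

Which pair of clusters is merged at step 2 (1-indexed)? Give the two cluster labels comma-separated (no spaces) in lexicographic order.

1. join A+L (d=4) ⇒ AL; edges |A|=2, |L|=2
  updated: d(AL,E)=27/2, d(AL,F)=71/2, d(AL,N)=23, d(AL,S)=25, d(AL,U)=45/2, d(AL,W)=32
2. join E+N (d=4) ⇒ EN; edges |E|=2, |N|=2
  updated: d(AL,EN)=73/4, d(EN,F)=24, d(EN,S)=20, d(EN,U)=19, d(EN,W)=28
3. join S+W (d=4) ⇒ SW; edges |S|=2, |W|=2
  updated: d(AL,SW)=57/2, d(EN,SW)=24, d(F,SW)=23, d(SW,U)=13
4. join SW+U (d=13) ⇒ SUW; edges |SW|=9/2, |U|=13/2
  updated: d(AL,SUW)=53/2, d(EN,SUW)=67/3, d(F,SUW)=25
5. join AL+EN (d=73/4) ⇒ AELN; edges |AL|=57/8, |EN|=57/8
  updated: d(AELN,F)=119/4, d(AELN,SUW)=293/12
6. join AELN+SUW (d=293/12) ⇒ AELNSUW; edges |AELN|=37/12, |SUW|=137/24
  updated: d(AELNSUW,F)=194/7
7. join AELNSUW+F (d=194/7) ⇒ AEFLNSUW; edges |AELNSUW|=277/168, |F|=97/7
final tree: ((((A:2,L:2):57/8,(E:2,N:2):57/8):37/12,((S:2,W:2):9/2,U:13/2):137/24):277/168,F:97/7)
total length: 2585/42

E,N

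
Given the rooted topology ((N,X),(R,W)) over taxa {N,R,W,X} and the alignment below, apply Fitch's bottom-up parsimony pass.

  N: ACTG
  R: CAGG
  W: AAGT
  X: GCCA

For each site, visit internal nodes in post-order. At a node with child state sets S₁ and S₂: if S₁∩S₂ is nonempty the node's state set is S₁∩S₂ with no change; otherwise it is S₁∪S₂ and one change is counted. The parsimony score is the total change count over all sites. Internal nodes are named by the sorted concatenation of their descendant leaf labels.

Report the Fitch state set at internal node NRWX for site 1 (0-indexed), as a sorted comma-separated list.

site 0, node NX: N={A} ∪ X={G} → {A,G} (+1)
site 0, node RW: R={C} ∪ W={A} → {A,C} (+1)
site 0, node NRWX: NX={A,G} ∩ RW={A,C} → {A} (+0)
site 1, node NX: N={C} ∩ X={C} → {C} (+0)
site 1, node RW: R={A} ∩ W={A} → {A} (+0)
site 1, node NRWX: NX={C} ∪ RW={A} → {A,C} (+1)
site 2, node NX: N={T} ∪ X={C} → {C,T} (+1)
site 2, node RW: R={G} ∩ W={G} → {G} (+0)
site 2, node NRWX: NX={C,T} ∪ RW={G} → {C,G,T} (+1)
site 3, node NX: N={G} ∪ X={A} → {A,G} (+1)
site 3, node RW: R={G} ∪ W={T} → {G,T} (+1)
site 3, node NRWX: NX={A,G} ∩ RW={G,T} → {G} (+0)
per-site changes: [2, 1, 2, 2]; total = 7

A,C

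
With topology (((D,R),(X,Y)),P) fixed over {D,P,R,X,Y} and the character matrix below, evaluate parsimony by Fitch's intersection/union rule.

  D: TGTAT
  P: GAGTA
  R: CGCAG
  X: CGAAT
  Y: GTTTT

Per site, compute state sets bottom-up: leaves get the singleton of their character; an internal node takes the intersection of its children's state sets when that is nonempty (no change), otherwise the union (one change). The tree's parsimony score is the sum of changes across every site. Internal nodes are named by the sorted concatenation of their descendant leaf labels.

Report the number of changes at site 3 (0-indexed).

2

DR@0: {T} ∪ {C} = {C,T} (union, +1)
XY@0: {C} ∪ {G} = {C,G} (union, +1)
DRXY@0: {C,T} ∩ {C,G} = {C} (intersection, +0)
DPRXY@0: {C} ∪ {G} = {C,G} (union, +1)
DR@1: {G} ∩ {G} = {G} (intersection, +0)
XY@1: {G} ∪ {T} = {G,T} (union, +1)
DRXY@1: {G} ∩ {G,T} = {G} (intersection, +0)
DPRXY@1: {G} ∪ {A} = {A,G} (union, +1)
DR@2: {T} ∪ {C} = {C,T} (union, +1)
XY@2: {A} ∪ {T} = {A,T} (union, +1)
DRXY@2: {C,T} ∩ {A,T} = {T} (intersection, +0)
DPRXY@2: {T} ∪ {G} = {G,T} (union, +1)
DR@3: {A} ∩ {A} = {A} (intersection, +0)
XY@3: {A} ∪ {T} = {A,T} (union, +1)
DRXY@3: {A} ∩ {A,T} = {A} (intersection, +0)
DPRXY@3: {A} ∪ {T} = {A,T} (union, +1)
DR@4: {T} ∪ {G} = {G,T} (union, +1)
XY@4: {T} ∩ {T} = {T} (intersection, +0)
DRXY@4: {G,T} ∩ {T} = {T} (intersection, +0)
DPRXY@4: {T} ∪ {A} = {A,T} (union, +1)
per-site changes: [3, 2, 3, 2, 2]; total = 12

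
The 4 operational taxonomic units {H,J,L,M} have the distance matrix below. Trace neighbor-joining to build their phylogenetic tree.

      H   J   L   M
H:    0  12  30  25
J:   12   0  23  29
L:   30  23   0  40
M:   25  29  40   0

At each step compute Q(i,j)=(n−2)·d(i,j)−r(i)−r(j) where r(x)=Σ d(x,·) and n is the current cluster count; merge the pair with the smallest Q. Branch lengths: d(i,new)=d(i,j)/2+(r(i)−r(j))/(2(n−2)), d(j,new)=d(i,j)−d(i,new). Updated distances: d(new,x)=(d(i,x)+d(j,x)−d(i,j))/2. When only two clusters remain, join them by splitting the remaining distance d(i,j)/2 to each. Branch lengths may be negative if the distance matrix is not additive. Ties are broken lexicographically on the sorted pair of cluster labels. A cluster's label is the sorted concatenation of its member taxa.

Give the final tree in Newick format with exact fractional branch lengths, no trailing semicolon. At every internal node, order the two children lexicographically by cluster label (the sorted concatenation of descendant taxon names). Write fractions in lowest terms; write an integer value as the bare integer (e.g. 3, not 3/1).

step 1: merge (H,M) at d=25, Q=-111; branch lengths H→23/4, M→77/4; new cluster HM
  updated: d(HM,J)=8, d(HM,L)=45/2
step 2: merge (HM,J) at d=8, Q=-107/2; branch lengths HM→15/4, J→17/4; new cluster HJM
  updated: d(HJM,L)=75/4
step 3: merge (HJM,L) at d=75/4; branch lengths HJM→75/8, L→75/8; new cluster HJLM
final tree: (((H:23/4,M:77/4):15/4,J:17/4):75/8,L:75/8)
total length: 207/4

(((H:23/4,M:77/4):15/4,J:17/4):75/8,L:75/8)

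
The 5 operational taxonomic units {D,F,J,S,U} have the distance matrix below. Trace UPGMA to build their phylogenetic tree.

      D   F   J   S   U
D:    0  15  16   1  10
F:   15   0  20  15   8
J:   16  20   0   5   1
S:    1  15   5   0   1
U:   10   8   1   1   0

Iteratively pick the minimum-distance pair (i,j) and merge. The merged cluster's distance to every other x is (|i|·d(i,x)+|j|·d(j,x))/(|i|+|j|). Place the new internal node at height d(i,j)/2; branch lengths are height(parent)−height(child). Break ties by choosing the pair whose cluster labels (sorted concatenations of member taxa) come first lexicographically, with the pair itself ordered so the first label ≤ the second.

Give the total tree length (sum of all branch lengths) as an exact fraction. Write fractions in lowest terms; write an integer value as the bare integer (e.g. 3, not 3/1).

1. join D+S (d=1) ⇒ DS; edges |D|=1/2, |S|=1/2
  updated: d(DS,F)=15, d(DS,J)=21/2, d(DS,U)=11/2
2. join J+U (d=1) ⇒ JU; edges |J|=1/2, |U|=1/2
  updated: d(DS,JU)=8, d(F,JU)=14
3. join DS+JU (d=8) ⇒ DJSU; edges |DS|=7/2, |JU|=7/2
  updated: d(DJSU,F)=29/2
4. join DJSU+F (d=29/2) ⇒ DFJSU; edges |DJSU|=13/4, |F|=29/4
final tree: (((D:1/2,S:1/2):7/2,(J:1/2,U:1/2):7/2):13/4,F:29/4)
total length: 39/2

39/2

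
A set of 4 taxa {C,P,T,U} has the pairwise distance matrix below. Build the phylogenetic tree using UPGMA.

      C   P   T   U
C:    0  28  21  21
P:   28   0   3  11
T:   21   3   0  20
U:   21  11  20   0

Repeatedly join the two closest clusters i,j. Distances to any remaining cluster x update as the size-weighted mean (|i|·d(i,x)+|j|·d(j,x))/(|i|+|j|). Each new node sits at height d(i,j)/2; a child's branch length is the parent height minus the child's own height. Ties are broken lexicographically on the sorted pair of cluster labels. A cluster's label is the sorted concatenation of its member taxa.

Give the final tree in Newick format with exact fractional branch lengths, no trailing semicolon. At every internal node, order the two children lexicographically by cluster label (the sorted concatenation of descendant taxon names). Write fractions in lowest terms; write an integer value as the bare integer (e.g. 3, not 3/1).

(C:35/3,((P:3/2,T:3/2):25/4,U:31/4):47/12)

1. join P+T (d=3) ⇒ PT; edges |P|=3/2, |T|=3/2
  updated: d(C,PT)=49/2, d(PT,U)=31/2
2. join PT+U (d=31/2) ⇒ PTU; edges |PT|=25/4, |U|=31/4
  updated: d(C,PTU)=70/3
3. join C+PTU (d=70/3) ⇒ CPTU; edges |C|=35/3, |PTU|=47/12
final tree: (C:35/3,((P:3/2,T:3/2):25/4,U:31/4):47/12)
total length: 391/12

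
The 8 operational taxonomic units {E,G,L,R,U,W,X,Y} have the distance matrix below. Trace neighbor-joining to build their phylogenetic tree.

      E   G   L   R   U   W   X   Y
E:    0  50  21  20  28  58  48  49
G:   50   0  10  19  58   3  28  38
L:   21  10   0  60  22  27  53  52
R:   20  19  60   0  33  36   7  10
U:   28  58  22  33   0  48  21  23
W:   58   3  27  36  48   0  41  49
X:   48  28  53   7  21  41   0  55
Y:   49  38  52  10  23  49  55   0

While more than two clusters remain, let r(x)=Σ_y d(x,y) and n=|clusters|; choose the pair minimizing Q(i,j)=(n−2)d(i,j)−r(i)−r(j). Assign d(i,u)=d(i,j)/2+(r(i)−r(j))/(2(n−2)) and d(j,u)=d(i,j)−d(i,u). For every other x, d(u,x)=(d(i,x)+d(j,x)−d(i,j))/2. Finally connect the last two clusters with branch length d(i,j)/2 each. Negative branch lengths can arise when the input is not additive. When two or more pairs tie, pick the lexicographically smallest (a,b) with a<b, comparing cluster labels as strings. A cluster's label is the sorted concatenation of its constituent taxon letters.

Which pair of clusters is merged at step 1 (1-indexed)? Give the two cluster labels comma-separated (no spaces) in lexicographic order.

iteration 1: select G,W (d=3, Q=-450); attach at lengths (-19/6, 37/6); label the merged cluster GW
  updated: d(E,GW)=105/2, d(GW,L)=17, d(GW,R)=26, d(GW,U)=103/2, d(GW,X)=33, d(GW,Y)=42
iteration 2: select GW,L (d=17, Q=-362); attach at lengths (41/5, 44/5); label the merged cluster GLW
  updated: d(E,GLW)=113/4, d(GLW,R)=69/2, d(GLW,U)=113/4, d(GLW,X)=69/2, d(GLW,Y)=77/2
iteration 3: select R,X (d=7, Q=-242); attach at lengths (-33/8, 89/8); label the merged cluster RX
  updated: d(E,RX)=61/2, d(GLW,RX)=31, d(RX,U)=47/2, d(RX,Y)=29
iteration 4: select E,GLW (d=113/4, Q=-177); attach at lengths (63/4, 25/2); label the merged cluster EGLW
  updated: d(EGLW,RX)=133/8, d(EGLW,U)=14, d(EGLW,Y)=237/8
iteration 5: select EGLW,RX (d=133/8, Q=-769/8); attach at lengths (195/32, 337/32); label the merged cluster EGLRWX
  updated: d(EGLRWX,U)=167/16, d(EGLRWX,Y)=21
iteration 6: select EGLRWX,U (d=167/16, Q=-871/16); attach at lengths (135/32, 199/32); label the merged cluster EGLRUWX
  updated: d(EGLRUWX,Y)=537/32
iteration 7: select EGLRUWX,Y (d=537/32); attach at lengths (537/64, 537/64); label the merged cluster EGLRUWXY
final tree: ((((E:63/4,((G:-19/6,W:37/6):41/5,L:44/5):25/2):195/32,(R:-33/8,X:89/8):337/32):135/32,U:199/32):537/64,Y:537/64)
total length: 3171/32

G,W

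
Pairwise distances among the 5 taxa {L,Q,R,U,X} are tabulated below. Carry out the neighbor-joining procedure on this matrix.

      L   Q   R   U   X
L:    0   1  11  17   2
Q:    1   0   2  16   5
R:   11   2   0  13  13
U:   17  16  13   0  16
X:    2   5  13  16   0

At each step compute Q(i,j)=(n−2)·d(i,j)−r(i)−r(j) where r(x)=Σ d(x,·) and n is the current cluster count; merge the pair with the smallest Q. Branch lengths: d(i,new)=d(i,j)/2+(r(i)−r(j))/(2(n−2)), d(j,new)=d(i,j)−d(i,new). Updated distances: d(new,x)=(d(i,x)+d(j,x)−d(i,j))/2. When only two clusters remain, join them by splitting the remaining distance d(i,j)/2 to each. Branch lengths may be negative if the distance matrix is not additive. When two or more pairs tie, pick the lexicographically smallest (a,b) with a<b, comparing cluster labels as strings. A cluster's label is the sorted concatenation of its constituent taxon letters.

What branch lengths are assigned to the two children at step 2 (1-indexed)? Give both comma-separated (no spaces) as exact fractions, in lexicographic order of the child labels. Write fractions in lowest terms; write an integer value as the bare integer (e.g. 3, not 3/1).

iteration 1: select R,U (d=13, Q=-62); attach at lengths (8/3, 31/3); label the merged cluster RU
  updated: d(L,RU)=15/2, d(Q,RU)=5/2, d(RU,X)=8
iteration 2: select L,X (d=2, Q=-43/2); attach at lengths (-1/8, 17/8); label the merged cluster LX
  updated: d(LX,Q)=2, d(LX,RU)=27/4
iteration 3: select LX,Q (d=2, Q=-45/4); attach at lengths (25/8, -9/8); label the merged cluster LQX
  updated: d(LQX,RU)=29/8
iteration 4: select LQX,RU (d=29/8); attach at lengths (29/16, 29/16); label the merged cluster LQRUX
final tree: (((L:-1/8,X:17/8):25/8,Q:-9/8):29/16,(R:8/3,U:31/3):29/16)
total length: 165/8

-1/8,17/8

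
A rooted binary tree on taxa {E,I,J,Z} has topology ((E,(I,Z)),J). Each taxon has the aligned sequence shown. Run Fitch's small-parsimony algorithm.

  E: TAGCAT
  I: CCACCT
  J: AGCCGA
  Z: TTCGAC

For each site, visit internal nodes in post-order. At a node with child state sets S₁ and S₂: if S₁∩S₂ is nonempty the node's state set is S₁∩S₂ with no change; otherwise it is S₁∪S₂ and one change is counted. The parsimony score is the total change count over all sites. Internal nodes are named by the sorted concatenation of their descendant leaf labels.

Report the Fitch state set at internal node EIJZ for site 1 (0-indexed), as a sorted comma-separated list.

A,C,G,T

IZ@0: {C} ∪ {T} = {C,T} (union, +1)
EIZ@0: {T} ∩ {C,T} = {T} (intersection, +0)
EIJZ@0: {T} ∪ {A} = {A,T} (union, +1)
IZ@1: {C} ∪ {T} = {C,T} (union, +1)
EIZ@1: {A} ∪ {C,T} = {A,C,T} (union, +1)
EIJZ@1: {A,C,T} ∪ {G} = {A,C,G,T} (union, +1)
IZ@2: {A} ∪ {C} = {A,C} (union, +1)
EIZ@2: {G} ∪ {A,C} = {A,C,G} (union, +1)
EIJZ@2: {A,C,G} ∩ {C} = {C} (intersection, +0)
IZ@3: {C} ∪ {G} = {C,G} (union, +1)
EIZ@3: {C} ∩ {C,G} = {C} (intersection, +0)
EIJZ@3: {C} ∩ {C} = {C} (intersection, +0)
IZ@4: {C} ∪ {A} = {A,C} (union, +1)
EIZ@4: {A} ∩ {A,C} = {A} (intersection, +0)
EIJZ@4: {A} ∪ {G} = {A,G} (union, +1)
IZ@5: {T} ∪ {C} = {C,T} (union, +1)
EIZ@5: {T} ∩ {C,T} = {T} (intersection, +0)
EIJZ@5: {T} ∪ {A} = {A,T} (union, +1)
per-site changes: [2, 3, 2, 1, 2, 2]; total = 12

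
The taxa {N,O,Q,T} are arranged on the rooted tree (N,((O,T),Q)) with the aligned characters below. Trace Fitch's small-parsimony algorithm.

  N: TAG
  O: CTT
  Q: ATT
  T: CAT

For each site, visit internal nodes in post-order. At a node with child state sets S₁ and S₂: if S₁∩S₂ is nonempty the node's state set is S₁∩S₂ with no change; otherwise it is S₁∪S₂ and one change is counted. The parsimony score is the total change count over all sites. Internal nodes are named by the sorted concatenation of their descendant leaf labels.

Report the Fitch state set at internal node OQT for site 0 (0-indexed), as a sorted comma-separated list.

A,C

OT@0: {C} ∩ {C} = {C} (intersection, +0)
OQT@0: {C} ∪ {A} = {A,C} (union, +1)
NOQT@0: {T} ∪ {A,C} = {A,C,T} (union, +1)
OT@1: {T} ∪ {A} = {A,T} (union, +1)
OQT@1: {A,T} ∩ {T} = {T} (intersection, +0)
NOQT@1: {A} ∪ {T} = {A,T} (union, +1)
OT@2: {T} ∩ {T} = {T} (intersection, +0)
OQT@2: {T} ∩ {T} = {T} (intersection, +0)
NOQT@2: {G} ∪ {T} = {G,T} (union, +1)
per-site changes: [2, 2, 1]; total = 5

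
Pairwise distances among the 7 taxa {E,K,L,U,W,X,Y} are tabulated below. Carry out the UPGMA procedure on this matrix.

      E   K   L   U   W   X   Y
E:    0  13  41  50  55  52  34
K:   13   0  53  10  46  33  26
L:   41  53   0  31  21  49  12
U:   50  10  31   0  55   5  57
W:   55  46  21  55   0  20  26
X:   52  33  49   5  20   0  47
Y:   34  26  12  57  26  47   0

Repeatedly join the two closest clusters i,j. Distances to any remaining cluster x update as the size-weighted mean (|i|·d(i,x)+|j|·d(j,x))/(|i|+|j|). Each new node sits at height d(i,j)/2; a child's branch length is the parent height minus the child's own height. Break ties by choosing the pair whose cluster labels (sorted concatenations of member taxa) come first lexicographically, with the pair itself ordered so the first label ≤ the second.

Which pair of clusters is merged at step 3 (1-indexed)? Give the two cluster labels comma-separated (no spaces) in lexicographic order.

1. join U+X (d=5) ⇒ UX; edges |U|=5/2, |X|=5/2
  updated: d(E,UX)=51, d(K,UX)=43/2, d(L,UX)=40, d(UX,W)=75/2, d(UX,Y)=52
2. join L+Y (d=12) ⇒ LY; edges |L|=6, |Y|=6
  updated: d(E,LY)=75/2, d(K,LY)=79/2, d(LY,UX)=46, d(LY,W)=47/2
3. join E+K (d=13) ⇒ EK; edges |E|=13/2, |K|=13/2
  updated: d(EK,LY)=77/2, d(EK,UX)=145/4, d(EK,W)=101/2
4. join LY+W (d=47/2) ⇒ LWY; edges |LY|=23/4, |W|=47/4
  updated: d(EK,LWY)=85/2, d(LWY,UX)=259/6
5. join EK+UX (d=145/4) ⇒ EKUX; edges |EK|=93/8, |UX|=125/8
  updated: d(EKUX,LWY)=257/6
6. join EKUX+LWY (d=257/6) ⇒ EKLUWXY; edges |EKUX|=79/24, |LWY|=29/3
final tree: (((E:13/2,K:13/2):93/8,(U:5/2,X:5/2):125/8):79/24,((L:6,Y:6):23/4,W:47/4):29/3)
total length: 2105/24

E,K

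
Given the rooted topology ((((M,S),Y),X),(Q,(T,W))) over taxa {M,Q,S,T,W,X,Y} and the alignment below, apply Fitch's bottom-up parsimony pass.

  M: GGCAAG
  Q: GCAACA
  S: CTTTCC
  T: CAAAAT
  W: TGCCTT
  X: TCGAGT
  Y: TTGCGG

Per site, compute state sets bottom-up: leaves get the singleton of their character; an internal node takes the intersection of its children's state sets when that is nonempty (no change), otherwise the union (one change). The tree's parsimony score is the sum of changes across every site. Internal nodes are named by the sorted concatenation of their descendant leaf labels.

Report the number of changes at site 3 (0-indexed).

[col 0] MS: children M:{G}, S:{C} ∪→ {C,G}; cost 1
[col 0] MSY: children MS:{C,G}, Y:{T} ∪→ {C,G,T}; cost 1
[col 0] MSXY: children MSY:{C,G,T}, X:{T} ∩→ {T}; cost 0
[col 0] TW: children T:{C}, W:{T} ∪→ {C,T}; cost 1
[col 0] QTW: children Q:{G}, TW:{C,T} ∪→ {C,G,T}; cost 1
[col 0] MQSTWXY: children MSXY:{T}, QTW:{C,G,T} ∩→ {T}; cost 0
[col 1] MS: children M:{G}, S:{T} ∪→ {G,T}; cost 1
[col 1] MSY: children MS:{G,T}, Y:{T} ∩→ {T}; cost 0
[col 1] MSXY: children MSY:{T}, X:{C} ∪→ {C,T}; cost 1
[col 1] TW: children T:{A}, W:{G} ∪→ {A,G}; cost 1
[col 1] QTW: children Q:{C}, TW:{A,G} ∪→ {A,C,G}; cost 1
[col 1] MQSTWXY: children MSXY:{C,T}, QTW:{A,C,G} ∩→ {C}; cost 0
[col 2] MS: children M:{C}, S:{T} ∪→ {C,T}; cost 1
[col 2] MSY: children MS:{C,T}, Y:{G} ∪→ {C,G,T}; cost 1
[col 2] MSXY: children MSY:{C,G,T}, X:{G} ∩→ {G}; cost 0
[col 2] TW: children T:{A}, W:{C} ∪→ {A,C}; cost 1
[col 2] QTW: children Q:{A}, TW:{A,C} ∩→ {A}; cost 0
[col 2] MQSTWXY: children MSXY:{G}, QTW:{A} ∪→ {A,G}; cost 1
[col 3] MS: children M:{A}, S:{T} ∪→ {A,T}; cost 1
[col 3] MSY: children MS:{A,T}, Y:{C} ∪→ {A,C,T}; cost 1
[col 3] MSXY: children MSY:{A,C,T}, X:{A} ∩→ {A}; cost 0
[col 3] TW: children T:{A}, W:{C} ∪→ {A,C}; cost 1
[col 3] QTW: children Q:{A}, TW:{A,C} ∩→ {A}; cost 0
[col 3] MQSTWXY: children MSXY:{A}, QTW:{A} ∩→ {A}; cost 0
[col 4] MS: children M:{A}, S:{C} ∪→ {A,C}; cost 1
[col 4] MSY: children MS:{A,C}, Y:{G} ∪→ {A,C,G}; cost 1
[col 4] MSXY: children MSY:{A,C,G}, X:{G} ∩→ {G}; cost 0
[col 4] TW: children T:{A}, W:{T} ∪→ {A,T}; cost 1
[col 4] QTW: children Q:{C}, TW:{A,T} ∪→ {A,C,T}; cost 1
[col 4] MQSTWXY: children MSXY:{G}, QTW:{A,C,T} ∪→ {A,C,G,T}; cost 1
[col 5] MS: children M:{G}, S:{C} ∪→ {C,G}; cost 1
[col 5] MSY: children MS:{C,G}, Y:{G} ∩→ {G}; cost 0
[col 5] MSXY: children MSY:{G}, X:{T} ∪→ {G,T}; cost 1
[col 5] TW: children T:{T}, W:{T} ∩→ {T}; cost 0
[col 5] QTW: children Q:{A}, TW:{T} ∪→ {A,T}; cost 1
[col 5] MQSTWXY: children MSXY:{G,T}, QTW:{A,T} ∩→ {T}; cost 0
per-site changes: [4, 4, 4, 3, 5, 3]; total = 23

3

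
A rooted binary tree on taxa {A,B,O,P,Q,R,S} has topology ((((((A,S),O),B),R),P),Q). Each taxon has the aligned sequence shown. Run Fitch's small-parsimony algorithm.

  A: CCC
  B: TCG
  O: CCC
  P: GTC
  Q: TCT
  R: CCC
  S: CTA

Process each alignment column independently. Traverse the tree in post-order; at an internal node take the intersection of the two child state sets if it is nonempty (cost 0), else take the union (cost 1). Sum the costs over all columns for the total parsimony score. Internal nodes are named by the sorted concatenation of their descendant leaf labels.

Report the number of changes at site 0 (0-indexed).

AS@0: {C} ∩ {C} = {C} (intersection, +0)
AOS@0: {C} ∩ {C} = {C} (intersection, +0)
ABOS@0: {C} ∪ {T} = {C,T} (union, +1)
ABORS@0: {C,T} ∩ {C} = {C} (intersection, +0)
ABOPRS@0: {C} ∪ {G} = {C,G} (union, +1)
ABOPQRS@0: {C,G} ∪ {T} = {C,G,T} (union, +1)
AS@1: {C} ∪ {T} = {C,T} (union, +1)
AOS@1: {C,T} ∩ {C} = {C} (intersection, +0)
ABOS@1: {C} ∩ {C} = {C} (intersection, +0)
ABORS@1: {C} ∩ {C} = {C} (intersection, +0)
ABOPRS@1: {C} ∪ {T} = {C,T} (union, +1)
ABOPQRS@1: {C,T} ∩ {C} = {C} (intersection, +0)
AS@2: {C} ∪ {A} = {A,C} (union, +1)
AOS@2: {A,C} ∩ {C} = {C} (intersection, +0)
ABOS@2: {C} ∪ {G} = {C,G} (union, +1)
ABORS@2: {C,G} ∩ {C} = {C} (intersection, +0)
ABOPRS@2: {C} ∩ {C} = {C} (intersection, +0)
ABOPQRS@2: {C} ∪ {T} = {C,T} (union, +1)
per-site changes: [3, 2, 3]; total = 8

3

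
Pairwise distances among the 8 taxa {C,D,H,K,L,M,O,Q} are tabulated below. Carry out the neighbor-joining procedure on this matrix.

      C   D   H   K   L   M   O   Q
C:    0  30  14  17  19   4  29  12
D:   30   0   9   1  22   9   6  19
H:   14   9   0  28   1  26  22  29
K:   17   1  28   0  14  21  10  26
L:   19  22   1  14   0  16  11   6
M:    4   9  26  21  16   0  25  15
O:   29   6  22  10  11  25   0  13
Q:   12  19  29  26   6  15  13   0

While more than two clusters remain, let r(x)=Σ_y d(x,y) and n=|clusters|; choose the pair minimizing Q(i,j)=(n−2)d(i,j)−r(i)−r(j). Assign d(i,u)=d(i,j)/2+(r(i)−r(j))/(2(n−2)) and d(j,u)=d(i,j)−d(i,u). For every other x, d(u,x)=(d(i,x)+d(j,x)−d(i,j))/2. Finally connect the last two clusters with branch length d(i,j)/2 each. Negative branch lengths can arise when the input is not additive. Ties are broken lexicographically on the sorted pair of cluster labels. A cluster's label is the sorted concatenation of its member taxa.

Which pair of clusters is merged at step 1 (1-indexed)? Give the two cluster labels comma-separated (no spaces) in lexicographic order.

C,M

iteration 1: select C,M (d=4, Q=-217); attach at lengths (11/4, 5/4); label the merged cluster CM
  updated: d(CM,D)=35/2, d(CM,H)=18, d(CM,K)=17, d(CM,L)=31/2, d(CM,O)=25, d(CM,Q)=23/2
iteration 2: select H,L (d=1, Q=-343/2); attach at lengths (17/4, -13/4); label the merged cluster HL
  updated: d(CM,HL)=65/4, d(D,HL)=15, d(HL,K)=41/2, d(HL,O)=16, d(HL,Q)=17
iteration 3: select D,K (d=1, Q=-129); attach at lengths (-3/2, 5/2); label the merged cluster DK
  updated: d(CM,DK)=67/4, d(DK,HL)=69/4, d(DK,O)=15/2, d(DK,Q)=22
iteration 4: select DK,O (d=15/2, Q=-205/2); attach at lengths (49/12, 41/12); label the merged cluster DKO
  updated: d(CM,DKO)=137/8, d(DKO,HL)=103/8, d(DKO,Q)=55/4
iteration 5: select CM,Q (d=23/2, Q=-513/8); attach at lengths (205/32, 163/32); label the merged cluster CMQ
  updated: d(CMQ,DKO)=155/16, d(CMQ,HL)=87/8
iteration 6: select CMQ,DKO (d=155/16, Q=-535/16); attach at lengths (123/32, 187/32); label the merged cluster CDKMOQ
  updated: d(CDKMOQ,HL)=225/32
iteration 7: select CDKMOQ,HL (d=225/32); attach at lengths (225/64, 225/64); label the merged cluster CDHKLMOQ
final tree: ((((C:11/4,M:5/4):205/32,Q:163/32):123/32,((D:-3/2,K:5/2):49/12,O:41/12):187/32):225/64,(H:17/4,L:-13/4):225/64)
total length: 1335/32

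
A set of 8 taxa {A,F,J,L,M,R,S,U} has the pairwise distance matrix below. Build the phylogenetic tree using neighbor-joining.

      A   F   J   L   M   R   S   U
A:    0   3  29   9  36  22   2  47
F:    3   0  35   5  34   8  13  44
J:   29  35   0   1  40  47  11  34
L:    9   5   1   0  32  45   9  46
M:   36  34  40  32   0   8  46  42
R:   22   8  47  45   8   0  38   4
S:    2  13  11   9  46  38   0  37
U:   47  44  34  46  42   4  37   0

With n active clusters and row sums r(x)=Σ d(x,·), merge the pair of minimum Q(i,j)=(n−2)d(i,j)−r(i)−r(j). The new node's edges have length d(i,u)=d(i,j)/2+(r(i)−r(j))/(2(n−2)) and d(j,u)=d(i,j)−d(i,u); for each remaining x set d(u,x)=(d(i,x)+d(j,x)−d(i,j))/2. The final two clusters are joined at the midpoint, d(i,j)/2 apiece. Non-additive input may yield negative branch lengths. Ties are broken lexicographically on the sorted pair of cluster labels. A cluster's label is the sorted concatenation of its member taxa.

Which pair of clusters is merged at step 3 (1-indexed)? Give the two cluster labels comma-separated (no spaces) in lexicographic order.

J,L

iteration 1: select R,U (d=4, Q=-402); attach at lengths (-29/6, 53/6); label the merged cluster RU
  updated: d(A,RU)=65/2, d(F,RU)=24, d(J,RU)=77/2, d(L,RU)=87/2, d(M,RU)=23, d(RU,S)=71/2
iteration 2: select M,RU (d=23, Q=-293); attach at lengths (129/10, 101/10); label the merged cluster MRU
  updated: d(A,MRU)=91/4, d(F,MRU)=35/2, d(J,MRU)=111/4, d(L,MRU)=105/4, d(MRU,S)=117/4
iteration 3: select J,L (d=1, Q=-150); attach at lengths (115/16, -99/16); label the merged cluster JL
  updated: d(A,JL)=37/2, d(F,JL)=39/2, d(JL,MRU)=53/2, d(JL,S)=19/2
iteration 4: select JL,S (d=19/2, Q=-397/4); attach at lengths (65/8, 11/8); label the merged cluster JLS
  updated: d(A,JLS)=11/2, d(F,JLS)=23/2, d(JLS,MRU)=185/8
iteration 5: select A,JLS (d=11/2, Q=-483/8); attach at lengths (17/32, 159/32); label the merged cluster AJLS
  updated: d(AJLS,F)=9/2, d(AJLS,MRU)=323/16
iteration 6: select AJLS,F (d=9/2, Q=-675/16); attach at lengths (115/32, 29/32); label the merged cluster AFJLS
  updated: d(AFJLS,MRU)=531/32
iteration 7: select AFJLS,MRU (d=531/32); attach at lengths (531/64, 531/64); label the merged cluster AFJLMRSU
final tree: (((A:17/32,((J:115/16,L:-99/16):65/8,S:11/8):159/32):115/32,F:29/32):531/64,(M:129/10,(R:-29/6,U:53/6):101/10):531/64)
total length: 2051/32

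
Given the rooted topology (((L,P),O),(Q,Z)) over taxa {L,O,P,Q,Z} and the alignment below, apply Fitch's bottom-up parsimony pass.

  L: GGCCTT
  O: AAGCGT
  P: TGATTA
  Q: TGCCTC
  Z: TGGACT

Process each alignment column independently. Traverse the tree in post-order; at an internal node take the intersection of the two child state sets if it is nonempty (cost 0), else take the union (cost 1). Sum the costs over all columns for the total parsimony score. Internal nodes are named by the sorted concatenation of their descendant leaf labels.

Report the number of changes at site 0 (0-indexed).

LP@0: {G} ∪ {T} = {G,T} (union, +1)
LOP@0: {G,T} ∪ {A} = {A,G,T} (union, +1)
QZ@0: {T} ∩ {T} = {T} (intersection, +0)
LOPQZ@0: {A,G,T} ∩ {T} = {T} (intersection, +0)
LP@1: {G} ∩ {G} = {G} (intersection, +0)
LOP@1: {G} ∪ {A} = {A,G} (union, +1)
QZ@1: {G} ∩ {G} = {G} (intersection, +0)
LOPQZ@1: {A,G} ∩ {G} = {G} (intersection, +0)
LP@2: {C} ∪ {A} = {A,C} (union, +1)
LOP@2: {A,C} ∪ {G} = {A,C,G} (union, +1)
QZ@2: {C} ∪ {G} = {C,G} (union, +1)
LOPQZ@2: {A,C,G} ∩ {C,G} = {C,G} (intersection, +0)
LP@3: {C} ∪ {T} = {C,T} (union, +1)
LOP@3: {C,T} ∩ {C} = {C} (intersection, +0)
QZ@3: {C} ∪ {A} = {A,C} (union, +1)
LOPQZ@3: {C} ∩ {A,C} = {C} (intersection, +0)
LP@4: {T} ∩ {T} = {T} (intersection, +0)
LOP@4: {T} ∪ {G} = {G,T} (union, +1)
QZ@4: {T} ∪ {C} = {C,T} (union, +1)
LOPQZ@4: {G,T} ∩ {C,T} = {T} (intersection, +0)
LP@5: {T} ∪ {A} = {A,T} (union, +1)
LOP@5: {A,T} ∩ {T} = {T} (intersection, +0)
QZ@5: {C} ∪ {T} = {C,T} (union, +1)
LOPQZ@5: {T} ∩ {C,T} = {T} (intersection, +0)
per-site changes: [2, 1, 3, 2, 2, 2]; total = 12

2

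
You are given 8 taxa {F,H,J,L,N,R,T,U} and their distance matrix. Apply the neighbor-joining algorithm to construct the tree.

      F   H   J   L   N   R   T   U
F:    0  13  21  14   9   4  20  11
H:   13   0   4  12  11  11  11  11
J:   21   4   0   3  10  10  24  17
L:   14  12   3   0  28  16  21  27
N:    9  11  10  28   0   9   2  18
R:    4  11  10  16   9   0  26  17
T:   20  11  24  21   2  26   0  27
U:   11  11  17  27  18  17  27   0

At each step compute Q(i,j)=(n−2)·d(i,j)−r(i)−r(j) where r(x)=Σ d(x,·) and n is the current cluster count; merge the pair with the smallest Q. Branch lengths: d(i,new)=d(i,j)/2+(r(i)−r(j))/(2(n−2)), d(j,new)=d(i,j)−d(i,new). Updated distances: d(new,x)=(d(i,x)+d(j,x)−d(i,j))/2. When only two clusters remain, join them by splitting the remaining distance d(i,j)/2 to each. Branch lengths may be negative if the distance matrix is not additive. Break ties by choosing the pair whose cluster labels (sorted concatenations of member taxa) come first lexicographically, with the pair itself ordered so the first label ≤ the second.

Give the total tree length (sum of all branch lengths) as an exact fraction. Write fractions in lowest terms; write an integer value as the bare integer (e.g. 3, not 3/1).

1299/32

step 1: merge (N,T) at d=2, Q=-206; branch lengths N→-8/3, T→14/3; new cluster NT
  updated: d(F,NT)=27/2, d(H,NT)=10, d(J,NT)=16, d(L,NT)=47/2, d(NT,R)=33/2, d(NT,U)=43/2
step 2: merge (J,L) at d=3, Q=-303/2; branch lengths J→-19/20, L→79/20; new cluster JL
  updated: d(F,JL)=16, d(H,JL)=13/2, d(JL,NT)=73/4, d(JL,R)=23/2, d(JL,U)=41/2
step 3: merge (F,R) at d=4, Q=-203/2; branch lengths F→27/16, R→37/16; new cluster FR
  updated: d(FR,H)=10, d(FR,JL)=47/4, d(FR,NT)=13, d(FR,U)=12
step 4: merge (FR,U) at d=12, Q=-303/4; branch lengths FR→71/24, U→217/24; new cluster FRU
  updated: d(FRU,H)=9/2, d(FRU,JL)=81/8, d(FRU,NT)=45/4
step 5: merge (FRU,NT) at d=45/4, Q=-343/8; branch lengths FRU→71/32, NT→289/32; new cluster FNRTU
  updated: d(FNRTU,H)=13/8, d(FNRTU,JL)=137/16
step 6: merge (FNRTU,H) at d=13/8, Q=-267/16; branch lengths FNRTU→59/32, H→-7/32; new cluster FHNRTU
  updated: d(FHNRTU,JL)=215/32
step 7: merge (FHNRTU,JL) at d=215/32; branch lengths FHNRTU→215/64, JL→215/64; new cluster FHJLNRTU
final tree: (((((F:27/16,R:37/16):71/24,U:217/24):71/32,(N:-8/3,T:14/3):289/32):59/32,H:-7/32):215/64,(J:-19/20,L:79/20):215/64)
total length: 1299/32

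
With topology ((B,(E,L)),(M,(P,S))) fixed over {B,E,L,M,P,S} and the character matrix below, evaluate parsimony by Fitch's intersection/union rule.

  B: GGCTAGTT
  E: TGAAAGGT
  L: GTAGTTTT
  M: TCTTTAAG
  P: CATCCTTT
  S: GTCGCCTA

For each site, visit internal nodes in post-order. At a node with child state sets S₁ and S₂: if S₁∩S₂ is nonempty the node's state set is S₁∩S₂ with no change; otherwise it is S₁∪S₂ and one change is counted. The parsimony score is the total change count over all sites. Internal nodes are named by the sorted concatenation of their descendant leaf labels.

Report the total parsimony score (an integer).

[col 0] EL: children E:{T}, L:{G} ∪→ {G,T}; cost 1
[col 0] BEL: children B:{G}, EL:{G,T} ∩→ {G}; cost 0
[col 0] PS: children P:{C}, S:{G} ∪→ {C,G}; cost 1
[col 0] MPS: children M:{T}, PS:{C,G} ∪→ {C,G,T}; cost 1
[col 0] BELMPS: children BEL:{G}, MPS:{C,G,T} ∩→ {G}; cost 0
[col 1] EL: children E:{G}, L:{T} ∪→ {G,T}; cost 1
[col 1] BEL: children B:{G}, EL:{G,T} ∩→ {G}; cost 0
[col 1] PS: children P:{A}, S:{T} ∪→ {A,T}; cost 1
[col 1] MPS: children M:{C}, PS:{A,T} ∪→ {A,C,T}; cost 1
[col 1] BELMPS: children BEL:{G}, MPS:{A,C,T} ∪→ {A,C,G,T}; cost 1
[col 2] EL: children E:{A}, L:{A} ∩→ {A}; cost 0
[col 2] BEL: children B:{C}, EL:{A} ∪→ {A,C}; cost 1
[col 2] PS: children P:{T}, S:{C} ∪→ {C,T}; cost 1
[col 2] MPS: children M:{T}, PS:{C,T} ∩→ {T}; cost 0
[col 2] BELMPS: children BEL:{A,C}, MPS:{T} ∪→ {A,C,T}; cost 1
[col 3] EL: children E:{A}, L:{G} ∪→ {A,G}; cost 1
[col 3] BEL: children B:{T}, EL:{A,G} ∪→ {A,G,T}; cost 1
[col 3] PS: children P:{C}, S:{G} ∪→ {C,G}; cost 1
[col 3] MPS: children M:{T}, PS:{C,G} ∪→ {C,G,T}; cost 1
[col 3] BELMPS: children BEL:{A,G,T}, MPS:{C,G,T} ∩→ {G,T}; cost 0
[col 4] EL: children E:{A}, L:{T} ∪→ {A,T}; cost 1
[col 4] BEL: children B:{A}, EL:{A,T} ∩→ {A}; cost 0
[col 4] PS: children P:{C}, S:{C} ∩→ {C}; cost 0
[col 4] MPS: children M:{T}, PS:{C} ∪→ {C,T}; cost 1
[col 4] BELMPS: children BEL:{A}, MPS:{C,T} ∪→ {A,C,T}; cost 1
[col 5] EL: children E:{G}, L:{T} ∪→ {G,T}; cost 1
[col 5] BEL: children B:{G}, EL:{G,T} ∩→ {G}; cost 0
[col 5] PS: children P:{T}, S:{C} ∪→ {C,T}; cost 1
[col 5] MPS: children M:{A}, PS:{C,T} ∪→ {A,C,T}; cost 1
[col 5] BELMPS: children BEL:{G}, MPS:{A,C,T} ∪→ {A,C,G,T}; cost 1
[col 6] EL: children E:{G}, L:{T} ∪→ {G,T}; cost 1
[col 6] BEL: children B:{T}, EL:{G,T} ∩→ {T}; cost 0
[col 6] PS: children P:{T}, S:{T} ∩→ {T}; cost 0
[col 6] MPS: children M:{A}, PS:{T} ∪→ {A,T}; cost 1
[col 6] BELMPS: children BEL:{T}, MPS:{A,T} ∩→ {T}; cost 0
[col 7] EL: children E:{T}, L:{T} ∩→ {T}; cost 0
[col 7] BEL: children B:{T}, EL:{T} ∩→ {T}; cost 0
[col 7] PS: children P:{T}, S:{A} ∪→ {A,T}; cost 1
[col 7] MPS: children M:{G}, PS:{A,T} ∪→ {A,G,T}; cost 1
[col 7] BELMPS: children BEL:{T}, MPS:{A,G,T} ∩→ {T}; cost 0
per-site changes: [3, 4, 3, 4, 3, 4, 2, 2]; total = 25

25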